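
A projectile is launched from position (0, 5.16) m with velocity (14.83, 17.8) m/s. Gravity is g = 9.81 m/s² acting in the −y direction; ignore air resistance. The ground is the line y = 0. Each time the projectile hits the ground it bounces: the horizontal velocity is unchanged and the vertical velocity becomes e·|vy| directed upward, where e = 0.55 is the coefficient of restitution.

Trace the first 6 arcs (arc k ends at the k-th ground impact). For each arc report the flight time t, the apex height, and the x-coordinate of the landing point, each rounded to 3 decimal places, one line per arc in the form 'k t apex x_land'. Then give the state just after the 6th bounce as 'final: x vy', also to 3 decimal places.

Arc 1: start y=5.160, vy=17.800 → t=3.899, apex=21.309, x_land=57.819, impact vy=-20.447
  bounce: vy ← 0.55·20.447 = 11.246
Arc 2: start y=0.000, vy=11.246 → t=2.293, apex=6.446, x_land=91.820, impact vy=-11.246
  bounce: vy ← 0.55·11.246 = 6.185
Arc 3: start y=0.000, vy=6.185 → t=1.261, apex=1.950, x_land=110.521, impact vy=-6.185
  bounce: vy ← 0.55·6.185 = 3.402
Arc 4: start y=0.000, vy=3.402 → t=0.694, apex=0.590, x_land=120.806, impact vy=-3.402
  bounce: vy ← 0.55·3.402 = 1.871
Arc 5: start y=0.000, vy=1.871 → t=0.381, apex=0.178, x_land=126.463, impact vy=-1.871
  bounce: vy ← 0.55·1.871 = 1.029
Arc 6: start y=0.000, vy=1.029 → t=0.210, apex=0.054, x_land=129.574, impact vy=-1.029
  bounce: vy ← 0.55·1.029 = 0.566

1 3.899 21.309 57.819
2 2.293 6.446 91.820
3 1.261 1.950 110.521
4 0.694 0.590 120.806
5 0.381 0.178 126.463
6 0.210 0.054 129.574
final: 129.574 0.566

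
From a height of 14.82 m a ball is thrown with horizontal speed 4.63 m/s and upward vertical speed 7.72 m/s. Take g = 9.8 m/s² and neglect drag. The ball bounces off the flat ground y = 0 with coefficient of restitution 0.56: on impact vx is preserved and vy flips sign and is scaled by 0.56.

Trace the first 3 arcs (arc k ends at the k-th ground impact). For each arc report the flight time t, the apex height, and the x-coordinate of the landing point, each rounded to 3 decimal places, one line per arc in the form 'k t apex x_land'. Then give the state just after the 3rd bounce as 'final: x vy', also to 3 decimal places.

1 2.697 17.861 12.487
2 2.138 5.601 22.387
3 1.197 1.757 27.931
final: 27.931 3.286

Arc 1: start y=14.820, vy=7.720 → t=2.697, apex=17.861, x_land=12.487, impact vy=-18.710
  bounce: vy ← 0.56·18.710 = 10.478
Arc 2: start y=0.000, vy=10.478 → t=2.138, apex=5.601, x_land=22.387, impact vy=-10.478
  bounce: vy ← 0.56·10.478 = 5.868
Arc 3: start y=0.000, vy=5.868 → t=1.197, apex=1.757, x_land=27.931, impact vy=-5.868
  bounce: vy ← 0.56·5.868 = 3.286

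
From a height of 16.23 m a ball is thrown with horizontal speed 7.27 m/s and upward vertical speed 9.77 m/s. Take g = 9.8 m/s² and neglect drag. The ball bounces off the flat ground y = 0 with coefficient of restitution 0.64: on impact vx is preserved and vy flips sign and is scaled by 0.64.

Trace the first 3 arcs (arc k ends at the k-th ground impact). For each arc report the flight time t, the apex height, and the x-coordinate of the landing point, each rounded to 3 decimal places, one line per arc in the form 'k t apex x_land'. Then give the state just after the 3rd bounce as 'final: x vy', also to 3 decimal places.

1 3.072 21.100 22.334
2 2.656 8.643 41.644
3 1.700 3.540 54.003
final: 54.003 5.331

Arc 1: start y=16.230, vy=9.770 → t=3.072, apex=21.100, x_land=22.334, impact vy=-20.336
  bounce: vy ← 0.64·20.336 = 13.015
Arc 2: start y=0.000, vy=13.015 → t=2.656, apex=8.643, x_land=41.644, impact vy=-13.015
  bounce: vy ← 0.64·13.015 = 8.330
Arc 3: start y=0.000, vy=8.330 → t=1.700, apex=3.540, x_land=54.003, impact vy=-8.330
  bounce: vy ← 0.64·8.330 = 5.331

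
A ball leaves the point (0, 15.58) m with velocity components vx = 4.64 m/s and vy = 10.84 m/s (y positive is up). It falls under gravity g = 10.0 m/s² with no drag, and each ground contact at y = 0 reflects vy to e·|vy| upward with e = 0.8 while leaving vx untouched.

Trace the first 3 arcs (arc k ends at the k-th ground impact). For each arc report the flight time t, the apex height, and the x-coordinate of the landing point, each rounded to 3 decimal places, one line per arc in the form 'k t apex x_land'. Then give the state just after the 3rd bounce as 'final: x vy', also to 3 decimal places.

Arc 1: start y=15.580, vy=10.840 → t=3.155, apex=21.455, x_land=14.641, impact vy=-20.715
  bounce: vy ← 0.8·20.715 = 16.572
Arc 2: start y=0.000, vy=16.572 → t=3.314, apex=13.731, x_land=30.020, impact vy=-16.572
  bounce: vy ← 0.8·16.572 = 13.258
Arc 3: start y=0.000, vy=13.258 → t=2.652, apex=8.788, x_land=42.323, impact vy=-13.258
  bounce: vy ← 0.8·13.258 = 10.606

1 3.155 21.455 14.641
2 3.314 13.731 30.020
3 2.652 8.788 42.323
final: 42.323 10.606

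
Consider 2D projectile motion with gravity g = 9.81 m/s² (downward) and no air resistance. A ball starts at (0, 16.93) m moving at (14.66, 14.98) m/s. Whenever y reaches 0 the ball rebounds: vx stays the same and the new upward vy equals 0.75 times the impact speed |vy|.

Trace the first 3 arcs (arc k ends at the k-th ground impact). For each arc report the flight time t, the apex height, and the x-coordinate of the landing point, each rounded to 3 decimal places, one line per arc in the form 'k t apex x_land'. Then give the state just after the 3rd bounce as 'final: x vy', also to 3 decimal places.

Arc 1: start y=16.930, vy=14.980 → t=3.932, apex=28.367, x_land=57.641, impact vy=-23.592
  bounce: vy ← 0.75·23.592 = 17.694
Arc 2: start y=0.000, vy=17.694 → t=3.607, apex=15.957, x_land=110.524, impact vy=-17.694
  bounce: vy ← 0.75·17.694 = 13.270
Arc 3: start y=0.000, vy=13.270 → t=2.705, apex=8.976, x_land=150.186, impact vy=-13.270
  bounce: vy ← 0.75·13.270 = 9.953

1 3.932 28.367 57.641
2 3.607 15.957 110.524
3 2.705 8.976 150.186
final: 150.186 9.953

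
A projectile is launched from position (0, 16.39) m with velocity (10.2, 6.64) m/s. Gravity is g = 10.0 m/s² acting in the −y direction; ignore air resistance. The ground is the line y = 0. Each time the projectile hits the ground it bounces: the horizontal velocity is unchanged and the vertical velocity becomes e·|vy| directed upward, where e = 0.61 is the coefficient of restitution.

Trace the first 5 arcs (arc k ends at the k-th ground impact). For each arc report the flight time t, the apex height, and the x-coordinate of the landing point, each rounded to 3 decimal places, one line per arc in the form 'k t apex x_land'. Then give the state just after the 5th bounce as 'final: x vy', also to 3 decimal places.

1 2.592 18.594 26.443
2 2.353 6.919 50.440
3 1.435 2.575 65.079
4 0.875 0.958 74.008
5 0.534 0.356 79.455
final: 79.455 1.629

Arc 1: start y=16.390, vy=6.640 → t=2.592, apex=18.594, x_land=26.443, impact vy=-19.284
  bounce: vy ← 0.61·19.284 = 11.764
Arc 2: start y=0.000, vy=11.764 → t=2.353, apex=6.919, x_land=50.440, impact vy=-11.764
  bounce: vy ← 0.61·11.764 = 7.176
Arc 3: start y=0.000, vy=7.176 → t=1.435, apex=2.575, x_land=65.079, impact vy=-7.176
  bounce: vy ← 0.61·7.176 = 4.377
Arc 4: start y=0.000, vy=4.377 → t=0.875, apex=0.958, x_land=74.008, impact vy=-4.377
  bounce: vy ← 0.61·4.377 = 2.670
Arc 5: start y=0.000, vy=2.670 → t=0.534, apex=0.356, x_land=79.455, impact vy=-2.670
  bounce: vy ← 0.61·2.670 = 1.629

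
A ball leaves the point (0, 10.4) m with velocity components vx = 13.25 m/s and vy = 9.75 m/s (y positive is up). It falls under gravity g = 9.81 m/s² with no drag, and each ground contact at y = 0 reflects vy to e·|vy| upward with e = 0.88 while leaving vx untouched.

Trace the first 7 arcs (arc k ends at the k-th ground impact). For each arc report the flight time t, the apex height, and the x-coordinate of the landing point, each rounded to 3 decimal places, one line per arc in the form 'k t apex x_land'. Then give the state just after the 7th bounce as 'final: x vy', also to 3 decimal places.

1 2.757 15.245 36.528
2 3.103 11.806 77.641
3 2.730 9.142 113.820
4 2.403 7.080 145.658
5 2.114 5.483 173.675
6 1.861 4.246 198.330
7 1.637 3.288 220.026
final: 220.026 7.068

Arc 1: start y=10.400, vy=9.750 → t=2.757, apex=15.245, x_land=36.528, impact vy=-17.295
  bounce: vy ← 0.88·17.295 = 15.219
Arc 2: start y=0.000, vy=15.219 → t=3.103, apex=11.806, x_land=77.641, impact vy=-15.219
  bounce: vy ← 0.88·15.219 = 13.393
Arc 3: start y=0.000, vy=13.393 → t=2.730, apex=9.142, x_land=113.820, impact vy=-13.393
  bounce: vy ← 0.88·13.393 = 11.786
Arc 4: start y=0.000, vy=11.786 → t=2.403, apex=7.080, x_land=145.658, impact vy=-11.786
  bounce: vy ← 0.88·11.786 = 10.372
Arc 5: start y=0.000, vy=10.372 → t=2.114, apex=5.483, x_land=173.675, impact vy=-10.372
  bounce: vy ← 0.88·10.372 = 9.127
Arc 6: start y=0.000, vy=9.127 → t=1.861, apex=4.246, x_land=198.330, impact vy=-9.127
  bounce: vy ← 0.88·9.127 = 8.032
Arc 7: start y=0.000, vy=8.032 → t=1.637, apex=3.288, x_land=220.026, impact vy=-8.032
  bounce: vy ← 0.88·8.032 = 7.068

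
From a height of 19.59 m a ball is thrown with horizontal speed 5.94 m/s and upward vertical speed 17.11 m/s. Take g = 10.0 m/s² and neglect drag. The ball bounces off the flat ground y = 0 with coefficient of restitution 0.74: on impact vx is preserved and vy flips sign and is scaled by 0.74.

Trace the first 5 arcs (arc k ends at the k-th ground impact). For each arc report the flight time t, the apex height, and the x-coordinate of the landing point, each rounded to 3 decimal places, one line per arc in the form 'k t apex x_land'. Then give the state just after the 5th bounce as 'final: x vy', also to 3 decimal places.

1 4.327 34.228 25.705
2 3.872 18.743 48.706
3 2.865 10.264 65.727
4 2.120 5.620 78.322
5 1.569 3.078 87.643
final: 87.643 5.806

Arc 1: start y=19.590, vy=17.110 → t=4.327, apex=34.228, x_land=25.705, impact vy=-26.164
  bounce: vy ← 0.74·26.164 = 19.361
Arc 2: start y=0.000, vy=19.361 → t=3.872, apex=18.743, x_land=48.706, impact vy=-19.361
  bounce: vy ← 0.74·19.361 = 14.327
Arc 3: start y=0.000, vy=14.327 → t=2.865, apex=10.264, x_land=65.727, impact vy=-14.327
  bounce: vy ← 0.74·14.327 = 10.602
Arc 4: start y=0.000, vy=10.602 → t=2.120, apex=5.620, x_land=78.322, impact vy=-10.602
  bounce: vy ← 0.74·10.602 = 7.846
Arc 5: start y=0.000, vy=7.846 → t=1.569, apex=3.078, x_land=87.643, impact vy=-7.846
  bounce: vy ← 0.74·7.846 = 5.806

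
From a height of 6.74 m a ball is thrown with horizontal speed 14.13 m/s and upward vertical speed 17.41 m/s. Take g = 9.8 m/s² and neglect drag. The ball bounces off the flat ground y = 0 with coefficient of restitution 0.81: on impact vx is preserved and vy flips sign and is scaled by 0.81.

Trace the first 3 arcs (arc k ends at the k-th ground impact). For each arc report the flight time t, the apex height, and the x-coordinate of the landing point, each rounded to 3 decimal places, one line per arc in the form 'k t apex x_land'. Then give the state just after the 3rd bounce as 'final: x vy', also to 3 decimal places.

Arc 1: start y=6.740, vy=17.410 → t=3.905, apex=22.205, x_land=55.182, impact vy=-20.862
  bounce: vy ← 0.81·20.862 = 16.898
Arc 2: start y=0.000, vy=16.898 → t=3.449, apex=14.569, x_land=103.910, impact vy=-16.898
  bounce: vy ← 0.81·16.898 = 13.687
Arc 3: start y=0.000, vy=13.687 → t=2.793, apex=9.558, x_land=143.380, impact vy=-13.687
  bounce: vy ← 0.81·13.687 = 11.087

1 3.905 22.205 55.182
2 3.449 14.569 103.910
3 2.793 9.558 143.380
final: 143.380 11.087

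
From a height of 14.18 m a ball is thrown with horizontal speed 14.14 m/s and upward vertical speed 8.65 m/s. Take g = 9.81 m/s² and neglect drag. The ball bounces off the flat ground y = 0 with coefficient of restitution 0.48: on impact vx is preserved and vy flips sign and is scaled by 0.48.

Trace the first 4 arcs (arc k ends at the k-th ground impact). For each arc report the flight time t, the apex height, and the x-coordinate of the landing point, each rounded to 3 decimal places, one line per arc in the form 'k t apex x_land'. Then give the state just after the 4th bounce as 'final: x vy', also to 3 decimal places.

1 2.797 17.994 39.550
2 1.839 4.146 65.550
3 0.883 0.955 78.029
4 0.424 0.220 84.020
final: 84.020 0.997

Arc 1: start y=14.180, vy=8.650 → t=2.797, apex=17.994, x_land=39.550, impact vy=-18.789
  bounce: vy ← 0.48·18.789 = 9.019
Arc 2: start y=0.000, vy=9.019 → t=1.839, apex=4.146, x_land=65.550, impact vy=-9.019
  bounce: vy ← 0.48·9.019 = 4.329
Arc 3: start y=0.000, vy=4.329 → t=0.883, apex=0.955, x_land=78.029, impact vy=-4.329
  bounce: vy ← 0.48·4.329 = 2.078
Arc 4: start y=0.000, vy=2.078 → t=0.424, apex=0.220, x_land=84.020, impact vy=-2.078
  bounce: vy ← 0.48·2.078 = 0.997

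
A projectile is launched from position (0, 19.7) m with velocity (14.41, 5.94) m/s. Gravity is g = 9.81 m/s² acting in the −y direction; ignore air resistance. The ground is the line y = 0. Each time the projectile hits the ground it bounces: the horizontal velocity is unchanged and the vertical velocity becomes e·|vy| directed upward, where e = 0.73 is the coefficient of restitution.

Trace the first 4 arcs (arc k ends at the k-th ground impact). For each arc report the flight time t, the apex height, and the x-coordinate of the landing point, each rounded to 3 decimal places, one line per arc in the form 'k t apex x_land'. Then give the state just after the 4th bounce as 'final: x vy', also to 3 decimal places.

Arc 1: start y=19.700, vy=5.940 → t=2.699, apex=21.498, x_land=38.893, impact vy=-20.538
  bounce: vy ← 0.73·20.538 = 14.993
Arc 2: start y=0.000, vy=14.993 → t=3.057, apex=11.456, x_land=82.939, impact vy=-14.993
  bounce: vy ← 0.73·14.993 = 10.945
Arc 3: start y=0.000, vy=10.945 → t=2.231, apex=6.105, x_land=115.092, impact vy=-10.945
  bounce: vy ← 0.73·10.945 = 7.990
Arc 4: start y=0.000, vy=7.990 → t=1.629, apex=3.253, x_land=138.564, impact vy=-7.990
  bounce: vy ← 0.73·7.990 = 5.832

1 2.699 21.498 38.893
2 3.057 11.456 82.939
3 2.231 6.105 115.092
4 1.629 3.253 138.564
final: 138.564 5.832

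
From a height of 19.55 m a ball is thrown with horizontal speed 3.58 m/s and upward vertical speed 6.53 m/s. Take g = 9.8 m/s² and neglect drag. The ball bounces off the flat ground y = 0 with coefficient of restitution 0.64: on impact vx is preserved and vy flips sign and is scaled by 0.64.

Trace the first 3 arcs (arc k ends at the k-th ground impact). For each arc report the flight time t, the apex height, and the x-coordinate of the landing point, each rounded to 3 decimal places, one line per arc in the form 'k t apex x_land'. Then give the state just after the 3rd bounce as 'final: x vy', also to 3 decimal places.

Arc 1: start y=19.550, vy=6.530 → t=2.772, apex=21.726, x_land=9.924, impact vy=-20.635
  bounce: vy ← 0.64·20.635 = 13.207
Arc 2: start y=0.000, vy=13.207 → t=2.695, apex=8.899, x_land=19.573, impact vy=-13.207
  bounce: vy ← 0.64·13.207 = 8.452
Arc 3: start y=0.000, vy=8.452 → t=1.725, apex=3.645, x_land=25.748, impact vy=-8.452
  bounce: vy ← 0.64·8.452 = 5.409

1 2.772 21.726 9.924
2 2.695 8.899 19.573
3 1.725 3.645 25.748
final: 25.748 5.409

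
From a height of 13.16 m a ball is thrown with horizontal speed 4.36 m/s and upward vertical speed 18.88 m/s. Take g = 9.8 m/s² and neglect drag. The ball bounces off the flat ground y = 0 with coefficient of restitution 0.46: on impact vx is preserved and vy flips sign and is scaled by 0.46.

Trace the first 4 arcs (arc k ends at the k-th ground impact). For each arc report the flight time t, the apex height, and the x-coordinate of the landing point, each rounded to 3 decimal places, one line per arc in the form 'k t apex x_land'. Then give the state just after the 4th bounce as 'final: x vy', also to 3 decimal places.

Arc 1: start y=13.160, vy=18.880 → t=4.456, apex=31.346, x_land=19.427, impact vy=-24.787
  bounce: vy ← 0.46·24.787 = 11.402
Arc 2: start y=0.000, vy=11.402 → t=2.327, apex=6.633, x_land=29.573, impact vy=-11.402
  bounce: vy ← 0.46·11.402 = 5.245
Arc 3: start y=0.000, vy=5.245 → t=1.070, apex=1.404, x_land=34.240, impact vy=-5.245
  bounce: vy ← 0.46·5.245 = 2.413
Arc 4: start y=0.000, vy=2.413 → t=0.492, apex=0.297, x_land=36.386, impact vy=-2.413
  bounce: vy ← 0.46·2.413 = 1.110

1 4.456 31.346 19.427
2 2.327 6.633 29.573
3 1.070 1.404 34.240
4 0.492 0.297 36.386
final: 36.386 1.110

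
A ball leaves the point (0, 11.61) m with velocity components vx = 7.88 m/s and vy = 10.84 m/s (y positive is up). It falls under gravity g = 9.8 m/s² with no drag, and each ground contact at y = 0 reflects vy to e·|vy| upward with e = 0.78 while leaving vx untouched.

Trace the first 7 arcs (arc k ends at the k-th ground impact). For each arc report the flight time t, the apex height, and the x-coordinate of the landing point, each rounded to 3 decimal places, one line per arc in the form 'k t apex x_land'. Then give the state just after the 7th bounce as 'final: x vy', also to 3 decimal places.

1 3.002 17.605 23.653
2 2.957 10.711 46.954
3 2.306 6.517 65.128
4 1.799 3.965 79.305
5 1.403 2.412 90.362
6 1.095 1.468 98.987
7 0.854 0.893 105.714
final: 105.714 3.263

Arc 1: start y=11.610, vy=10.840 → t=3.002, apex=17.605, x_land=23.653, impact vy=-18.576
  bounce: vy ← 0.78·18.576 = 14.489
Arc 2: start y=0.000, vy=14.489 → t=2.957, apex=10.711, x_land=46.954, impact vy=-14.489
  bounce: vy ← 0.78·14.489 = 11.302
Arc 3: start y=0.000, vy=11.302 → t=2.306, apex=6.517, x_land=65.128, impact vy=-11.302
  bounce: vy ← 0.78·11.302 = 8.815
Arc 4: start y=0.000, vy=8.815 → t=1.799, apex=3.965, x_land=79.305, impact vy=-8.815
  bounce: vy ← 0.78·8.815 = 6.876
Arc 5: start y=0.000, vy=6.876 → t=1.403, apex=2.412, x_land=90.362, impact vy=-6.876
  bounce: vy ← 0.78·6.876 = 5.363
Arc 6: start y=0.000, vy=5.363 → t=1.095, apex=1.468, x_land=98.987, impact vy=-5.363
  bounce: vy ← 0.78·5.363 = 4.183
Arc 7: start y=0.000, vy=4.183 → t=0.854, apex=0.893, x_land=105.714, impact vy=-4.183
  bounce: vy ← 0.78·4.183 = 3.263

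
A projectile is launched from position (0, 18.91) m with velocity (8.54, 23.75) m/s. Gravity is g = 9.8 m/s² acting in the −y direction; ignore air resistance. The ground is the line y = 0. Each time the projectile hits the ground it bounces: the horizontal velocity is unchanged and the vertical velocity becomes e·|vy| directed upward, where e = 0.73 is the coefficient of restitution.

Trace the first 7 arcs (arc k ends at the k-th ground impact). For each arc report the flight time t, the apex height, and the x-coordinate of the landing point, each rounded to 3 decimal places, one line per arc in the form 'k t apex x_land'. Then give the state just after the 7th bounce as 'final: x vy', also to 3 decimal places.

Arc 1: start y=18.910, vy=23.750 → t=5.543, apex=47.689, x_land=47.338, impact vy=-30.573
  bounce: vy ← 0.73·30.573 = 22.318
Arc 2: start y=0.000, vy=22.318 → t=4.555, apex=25.413, x_land=86.236, impact vy=-22.318
  bounce: vy ← 0.73·22.318 = 16.292
Arc 3: start y=0.000, vy=16.292 → t=3.325, apex=13.543, x_land=114.631, impact vy=-16.292
  bounce: vy ← 0.73·16.292 = 11.893
Arc 4: start y=0.000, vy=11.893 → t=2.427, apex=7.217, x_land=135.359, impact vy=-11.893
  bounce: vy ← 0.73·11.893 = 8.682
Arc 5: start y=0.000, vy=8.682 → t=1.772, apex=3.846, x_land=150.491, impact vy=-8.682
  bounce: vy ← 0.73·8.682 = 6.338
Arc 6: start y=0.000, vy=6.338 → t=1.293, apex=2.049, x_land=161.537, impact vy=-6.338
  bounce: vy ← 0.73·6.338 = 4.627
Arc 7: start y=0.000, vy=4.627 → t=0.944, apex=1.092, x_land=169.601, impact vy=-4.627
  bounce: vy ← 0.73·4.627 = 3.378

1 5.543 47.689 47.338
2 4.555 25.413 86.236
3 3.325 13.543 114.631
4 2.427 7.217 135.359
5 1.772 3.846 150.491
6 1.293 2.049 161.537
7 0.944 1.092 169.601
final: 169.601 3.378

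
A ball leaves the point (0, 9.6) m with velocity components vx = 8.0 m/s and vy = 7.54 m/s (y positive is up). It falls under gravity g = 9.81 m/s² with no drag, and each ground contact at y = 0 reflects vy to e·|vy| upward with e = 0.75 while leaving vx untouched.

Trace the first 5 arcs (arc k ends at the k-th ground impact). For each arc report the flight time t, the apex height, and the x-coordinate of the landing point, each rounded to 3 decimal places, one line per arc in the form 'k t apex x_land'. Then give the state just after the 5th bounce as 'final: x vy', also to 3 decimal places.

1 2.365 12.498 18.919
2 2.394 7.030 38.073
3 1.796 3.954 52.439
4 1.347 2.224 63.214
5 1.010 1.251 71.295
final: 71.295 3.716

Arc 1: start y=9.600, vy=7.540 → t=2.365, apex=12.498, x_land=18.919, impact vy=-15.659
  bounce: vy ← 0.75·15.659 = 11.744
Arc 2: start y=0.000, vy=11.744 → t=2.394, apex=7.030, x_land=38.073, impact vy=-11.744
  bounce: vy ← 0.75·11.744 = 8.808
Arc 3: start y=0.000, vy=8.808 → t=1.796, apex=3.954, x_land=52.439, impact vy=-8.808
  bounce: vy ← 0.75·8.808 = 6.606
Arc 4: start y=0.000, vy=6.606 → t=1.347, apex=2.224, x_land=63.214, impact vy=-6.606
  bounce: vy ← 0.75·6.606 = 4.955
Arc 5: start y=0.000, vy=4.955 → t=1.010, apex=1.251, x_land=71.295, impact vy=-4.955
  bounce: vy ← 0.75·4.955 = 3.716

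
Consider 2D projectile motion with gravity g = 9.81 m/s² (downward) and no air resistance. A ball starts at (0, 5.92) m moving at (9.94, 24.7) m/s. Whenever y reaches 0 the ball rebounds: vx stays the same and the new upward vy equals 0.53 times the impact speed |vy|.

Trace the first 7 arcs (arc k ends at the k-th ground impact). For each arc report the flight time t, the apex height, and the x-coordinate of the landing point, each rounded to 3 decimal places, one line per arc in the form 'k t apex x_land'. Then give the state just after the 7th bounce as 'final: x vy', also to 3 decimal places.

1 5.265 37.015 52.333
2 2.912 10.398 81.278
3 1.543 2.921 96.618
4 0.818 0.820 104.749
5 0.434 0.230 109.058
6 0.230 0.065 111.342
7 0.122 0.018 112.552
final: 112.552 0.317

Arc 1: start y=5.920, vy=24.700 → t=5.265, apex=37.015, x_land=52.333, impact vy=-26.949
  bounce: vy ← 0.53·26.949 = 14.283
Arc 2: start y=0.000, vy=14.283 → t=2.912, apex=10.398, x_land=81.278, impact vy=-14.283
  bounce: vy ← 0.53·14.283 = 7.570
Arc 3: start y=0.000, vy=7.570 → t=1.543, apex=2.921, x_land=96.618, impact vy=-7.570
  bounce: vy ← 0.53·7.570 = 4.012
Arc 4: start y=0.000, vy=4.012 → t=0.818, apex=0.820, x_land=104.749, impact vy=-4.012
  bounce: vy ← 0.53·4.012 = 2.126
Arc 5: start y=0.000, vy=2.126 → t=0.434, apex=0.230, x_land=109.058, impact vy=-2.126
  bounce: vy ← 0.53·2.126 = 1.127
Arc 6: start y=0.000, vy=1.127 → t=0.230, apex=0.065, x_land=111.342, impact vy=-1.127
  bounce: vy ← 0.53·1.127 = 0.597
Arc 7: start y=0.000, vy=0.597 → t=0.122, apex=0.018, x_land=112.552, impact vy=-0.597
  bounce: vy ← 0.53·0.597 = 0.317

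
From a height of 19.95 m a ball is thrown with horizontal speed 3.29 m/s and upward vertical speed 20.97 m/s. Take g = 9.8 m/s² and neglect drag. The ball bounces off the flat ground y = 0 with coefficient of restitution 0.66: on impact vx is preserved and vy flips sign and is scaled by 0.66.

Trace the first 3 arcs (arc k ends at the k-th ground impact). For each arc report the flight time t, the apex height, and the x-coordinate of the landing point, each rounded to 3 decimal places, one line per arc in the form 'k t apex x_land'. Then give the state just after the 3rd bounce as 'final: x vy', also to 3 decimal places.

Arc 1: start y=19.950, vy=20.970 → t=5.081, apex=42.386, x_land=16.716, impact vy=-28.823
  bounce: vy ← 0.66·28.823 = 19.023
Arc 2: start y=0.000, vy=19.023 → t=3.882, apex=18.463, x_land=29.489, impact vy=-19.023
  bounce: vy ← 0.66·19.023 = 12.555
Arc 3: start y=0.000, vy=12.555 → t=2.562, apex=8.043, x_land=37.919, impact vy=-12.555
  bounce: vy ← 0.66·12.555 = 8.286

1 5.081 42.386 16.716
2 3.882 18.463 29.489
3 2.562 8.043 37.919
final: 37.919 8.286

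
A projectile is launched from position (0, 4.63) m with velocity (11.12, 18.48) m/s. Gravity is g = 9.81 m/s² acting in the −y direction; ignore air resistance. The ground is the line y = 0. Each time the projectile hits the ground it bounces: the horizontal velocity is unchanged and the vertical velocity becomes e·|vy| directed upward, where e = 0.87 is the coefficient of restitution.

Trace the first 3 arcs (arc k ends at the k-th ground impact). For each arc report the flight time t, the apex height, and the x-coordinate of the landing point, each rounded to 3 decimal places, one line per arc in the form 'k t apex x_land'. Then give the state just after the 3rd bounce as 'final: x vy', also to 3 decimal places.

1 4.003 22.036 44.517
2 3.688 16.679 85.529
3 3.209 12.625 121.209
final: 121.209 13.692

Arc 1: start y=4.630, vy=18.480 → t=4.003, apex=22.036, x_land=44.517, impact vy=-20.793
  bounce: vy ← 0.87·20.793 = 18.090
Arc 2: start y=0.000, vy=18.090 → t=3.688, apex=16.679, x_land=85.529, impact vy=-18.090
  bounce: vy ← 0.87·18.090 = 15.738
Arc 3: start y=0.000, vy=15.738 → t=3.209, apex=12.625, x_land=121.209, impact vy=-15.738
  bounce: vy ← 0.87·15.738 = 13.692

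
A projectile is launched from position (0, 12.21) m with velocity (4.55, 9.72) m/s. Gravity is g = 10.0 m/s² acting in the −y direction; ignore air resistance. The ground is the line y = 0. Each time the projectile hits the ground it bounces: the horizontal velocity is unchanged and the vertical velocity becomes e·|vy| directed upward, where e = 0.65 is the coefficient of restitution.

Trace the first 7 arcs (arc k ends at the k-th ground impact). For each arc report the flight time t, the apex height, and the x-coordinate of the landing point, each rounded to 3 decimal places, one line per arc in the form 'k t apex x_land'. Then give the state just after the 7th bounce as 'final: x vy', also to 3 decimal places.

1 2.812 16.934 12.796
2 2.392 7.155 23.682
3 1.555 3.023 30.757
4 1.011 1.277 35.356
5 0.657 0.540 38.346
6 0.427 0.228 40.289
7 0.278 0.096 41.552
final: 41.552 0.902

Arc 1: start y=12.210, vy=9.720 → t=2.812, apex=16.934, x_land=12.796, impact vy=-18.403
  bounce: vy ← 0.65·18.403 = 11.962
Arc 2: start y=0.000, vy=11.962 → t=2.392, apex=7.155, x_land=23.682, impact vy=-11.962
  bounce: vy ← 0.65·11.962 = 7.775
Arc 3: start y=0.000, vy=7.775 → t=1.555, apex=3.023, x_land=30.757, impact vy=-7.775
  bounce: vy ← 0.65·7.775 = 5.054
Arc 4: start y=0.000, vy=5.054 → t=1.011, apex=1.277, x_land=35.356, impact vy=-5.054
  bounce: vy ← 0.65·5.054 = 3.285
Arc 5: start y=0.000, vy=3.285 → t=0.657, apex=0.540, x_land=38.346, impact vy=-3.285
  bounce: vy ← 0.65·3.285 = 2.135
Arc 6: start y=0.000, vy=2.135 → t=0.427, apex=0.228, x_land=40.289, impact vy=-2.135
  bounce: vy ← 0.65·2.135 = 1.388
Arc 7: start y=0.000, vy=1.388 → t=0.278, apex=0.096, x_land=41.552, impact vy=-1.388
  bounce: vy ← 0.65·1.388 = 0.902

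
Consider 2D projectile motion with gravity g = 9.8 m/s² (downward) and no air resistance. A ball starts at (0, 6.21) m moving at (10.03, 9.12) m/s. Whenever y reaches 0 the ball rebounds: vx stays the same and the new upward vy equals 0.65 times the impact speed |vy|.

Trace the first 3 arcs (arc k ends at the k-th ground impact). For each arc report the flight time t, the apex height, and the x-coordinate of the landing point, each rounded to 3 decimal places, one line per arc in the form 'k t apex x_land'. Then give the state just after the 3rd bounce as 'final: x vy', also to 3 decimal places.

Arc 1: start y=6.210, vy=9.120 → t=2.391, apex=10.454, x_land=23.984, impact vy=-14.314
  bounce: vy ← 0.65·14.314 = 9.304
Arc 2: start y=0.000, vy=9.304 → t=1.899, apex=4.417, x_land=43.029, impact vy=-9.304
  bounce: vy ← 0.65·9.304 = 6.048
Arc 3: start y=0.000, vy=6.048 → t=1.234, apex=1.866, x_land=55.408, impact vy=-6.048
  bounce: vy ← 0.65·6.048 = 3.931

1 2.391 10.454 23.984
2 1.899 4.417 43.029
3 1.234 1.866 55.408
final: 55.408 3.931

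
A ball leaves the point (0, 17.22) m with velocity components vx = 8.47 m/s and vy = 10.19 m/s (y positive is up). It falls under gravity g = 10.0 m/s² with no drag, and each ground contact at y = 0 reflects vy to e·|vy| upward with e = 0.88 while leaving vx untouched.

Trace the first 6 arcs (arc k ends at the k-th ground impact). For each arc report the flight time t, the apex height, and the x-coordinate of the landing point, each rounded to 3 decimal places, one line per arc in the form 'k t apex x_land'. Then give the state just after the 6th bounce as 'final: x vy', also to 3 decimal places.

Arc 1: start y=17.220, vy=10.190 → t=3.136, apex=22.412, x_land=26.563, impact vy=-21.172
  bounce: vy ← 0.88·21.172 = 18.631
Arc 2: start y=0.000, vy=18.631 → t=3.726, apex=17.356, x_land=58.124, impact vy=-18.631
  bounce: vy ← 0.88·18.631 = 16.395
Arc 3: start y=0.000, vy=16.395 → t=3.279, apex=13.440, x_land=85.898, impact vy=-16.395
  bounce: vy ← 0.88·16.395 = 14.428
Arc 4: start y=0.000, vy=14.428 → t=2.886, apex=10.408, x_land=110.339, impact vy=-14.428
  bounce: vy ← 0.88·14.428 = 12.697
Arc 5: start y=0.000, vy=12.697 → t=2.539, apex=8.060, x_land=131.846, impact vy=-12.697
  bounce: vy ← 0.88·12.697 = 11.173
Arc 6: start y=0.000, vy=11.173 → t=2.235, apex=6.242, x_land=150.773, impact vy=-11.173
  bounce: vy ← 0.88·11.173 = 9.832

1 3.136 22.412 26.563
2 3.726 17.356 58.124
3 3.279 13.440 85.898
4 2.886 10.408 110.339
5 2.539 8.060 131.846
6 2.235 6.242 150.773
final: 150.773 9.832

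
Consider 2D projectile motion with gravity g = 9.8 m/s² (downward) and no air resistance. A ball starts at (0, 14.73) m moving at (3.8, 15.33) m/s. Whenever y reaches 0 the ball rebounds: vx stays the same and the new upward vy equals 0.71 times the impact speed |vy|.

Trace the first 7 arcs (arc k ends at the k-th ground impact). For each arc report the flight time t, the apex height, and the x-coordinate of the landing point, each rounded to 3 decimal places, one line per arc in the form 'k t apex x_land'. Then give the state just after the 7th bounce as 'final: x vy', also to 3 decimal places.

1 3.899 26.720 14.818
2 3.316 13.470 27.419
3 2.354 6.790 36.365
4 1.672 3.423 42.717
5 1.187 1.725 47.227
6 0.843 0.870 50.429
7 0.598 0.438 52.703
final: 52.703 2.081

Arc 1: start y=14.730, vy=15.330 → t=3.899, apex=26.720, x_land=14.818, impact vy=-22.885
  bounce: vy ← 0.71·22.885 = 16.248
Arc 2: start y=0.000, vy=16.248 → t=3.316, apex=13.470, x_land=27.419, impact vy=-16.248
  bounce: vy ← 0.71·16.248 = 11.536
Arc 3: start y=0.000, vy=11.536 → t=2.354, apex=6.790, x_land=36.365, impact vy=-11.536
  bounce: vy ← 0.71·11.536 = 8.191
Arc 4: start y=0.000, vy=8.191 → t=1.672, apex=3.423, x_land=42.717, impact vy=-8.191
  bounce: vy ← 0.71·8.191 = 5.815
Arc 5: start y=0.000, vy=5.815 → t=1.187, apex=1.725, x_land=47.227, impact vy=-5.815
  bounce: vy ← 0.71·5.815 = 4.129
Arc 6: start y=0.000, vy=4.129 → t=0.843, apex=0.870, x_land=50.429, impact vy=-4.129
  bounce: vy ← 0.71·4.129 = 2.932
Arc 7: start y=0.000, vy=2.932 → t=0.598, apex=0.438, x_land=52.703, impact vy=-2.932
  bounce: vy ← 0.71·2.932 = 2.081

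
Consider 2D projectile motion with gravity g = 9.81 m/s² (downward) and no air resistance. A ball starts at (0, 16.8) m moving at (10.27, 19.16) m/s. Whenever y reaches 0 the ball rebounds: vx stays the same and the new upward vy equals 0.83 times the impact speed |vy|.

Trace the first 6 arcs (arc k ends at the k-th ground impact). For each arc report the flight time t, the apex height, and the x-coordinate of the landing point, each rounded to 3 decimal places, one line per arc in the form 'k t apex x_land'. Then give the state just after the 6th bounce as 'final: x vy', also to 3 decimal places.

1 4.644 35.511 47.692
2 4.467 24.463 93.563
3 3.707 16.853 131.636
4 3.077 11.610 163.236
5 2.554 7.998 189.465
6 2.120 5.510 211.234
final: 211.234 8.630

Arc 1: start y=16.800, vy=19.160 → t=4.644, apex=35.511, x_land=47.692, impact vy=-26.395
  bounce: vy ← 0.83·26.395 = 21.908
Arc 2: start y=0.000, vy=21.908 → t=4.467, apex=24.463, x_land=93.563, impact vy=-21.908
  bounce: vy ← 0.83·21.908 = 18.184
Arc 3: start y=0.000, vy=18.184 → t=3.707, apex=16.853, x_land=131.636, impact vy=-18.184
  bounce: vy ← 0.83·18.184 = 15.093
Arc 4: start y=0.000, vy=15.093 → t=3.077, apex=11.610, x_land=163.236, impact vy=-15.093
  bounce: vy ← 0.83·15.093 = 12.527
Arc 5: start y=0.000, vy=12.527 → t=2.554, apex=7.998, x_land=189.465, impact vy=-12.527
  bounce: vy ← 0.83·12.527 = 10.397
Arc 6: start y=0.000, vy=10.397 → t=2.120, apex=5.510, x_land=211.234, impact vy=-10.397
  bounce: vy ← 0.83·10.397 = 8.630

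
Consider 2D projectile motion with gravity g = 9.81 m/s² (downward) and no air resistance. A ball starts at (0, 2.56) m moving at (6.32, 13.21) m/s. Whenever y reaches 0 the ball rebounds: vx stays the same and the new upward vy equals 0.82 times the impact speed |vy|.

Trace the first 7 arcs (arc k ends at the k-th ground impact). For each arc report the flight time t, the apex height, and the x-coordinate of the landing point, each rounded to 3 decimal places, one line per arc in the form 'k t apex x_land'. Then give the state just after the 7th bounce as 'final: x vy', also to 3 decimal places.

Arc 1: start y=2.560, vy=13.210 → t=2.875, apex=11.454, x_land=18.168, impact vy=-14.991
  bounce: vy ← 0.82·14.991 = 12.293
Arc 2: start y=0.000, vy=12.293 → t=2.506, apex=7.702, x_land=34.007, impact vy=-12.293
  bounce: vy ← 0.82·12.293 = 10.080
Arc 3: start y=0.000, vy=10.080 → t=2.055, apex=5.179, x_land=46.995, impact vy=-10.080
  bounce: vy ← 0.82·10.080 = 8.266
Arc 4: start y=0.000, vy=8.266 → t=1.685, apex=3.482, x_land=57.645, impact vy=-8.266
  bounce: vy ← 0.82·8.266 = 6.778
Arc 5: start y=0.000, vy=6.778 → t=1.382, apex=2.341, x_land=66.378, impact vy=-6.778
  bounce: vy ← 0.82·6.778 = 5.558
Arc 6: start y=0.000, vy=5.558 → t=1.133, apex=1.574, x_land=73.539, impact vy=-5.558
  bounce: vy ← 0.82·5.558 = 4.557
Arc 7: start y=0.000, vy=4.557 → t=0.929, apex=1.059, x_land=79.411, impact vy=-4.557
  bounce: vy ← 0.82·4.557 = 3.737

1 2.875 11.454 18.168
2 2.506 7.702 34.007
3 2.055 5.179 46.995
4 1.685 3.482 57.645
5 1.382 2.341 66.378
6 1.133 1.574 73.539
7 0.929 1.059 79.411
final: 79.411 3.737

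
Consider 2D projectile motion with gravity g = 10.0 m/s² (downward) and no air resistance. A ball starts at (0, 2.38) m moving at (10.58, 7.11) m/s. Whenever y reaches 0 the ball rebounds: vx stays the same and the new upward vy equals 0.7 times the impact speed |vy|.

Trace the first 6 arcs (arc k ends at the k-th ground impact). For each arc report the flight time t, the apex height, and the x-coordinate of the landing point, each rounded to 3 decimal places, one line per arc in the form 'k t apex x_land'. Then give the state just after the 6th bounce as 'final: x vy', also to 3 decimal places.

Arc 1: start y=2.380, vy=7.110 → t=1.702, apex=4.908, x_land=18.004, impact vy=-9.907
  bounce: vy ← 0.7·9.907 = 6.935
Arc 2: start y=0.000, vy=6.935 → t=1.387, apex=2.405, x_land=32.679, impact vy=-6.935
  bounce: vy ← 0.7·6.935 = 4.855
Arc 3: start y=0.000, vy=4.855 → t=0.971, apex=1.178, x_land=42.951, impact vy=-4.855
  bounce: vy ← 0.7·4.855 = 3.398
Arc 4: start y=0.000, vy=3.398 → t=0.680, apex=0.577, x_land=50.141, impact vy=-3.398
  bounce: vy ← 0.7·3.398 = 2.379
Arc 5: start y=0.000, vy=2.379 → t=0.476, apex=0.283, x_land=55.175, impact vy=-2.379
  bounce: vy ← 0.7·2.379 = 1.665
Arc 6: start y=0.000, vy=1.665 → t=0.333, apex=0.139, x_land=58.698, impact vy=-1.665
  bounce: vy ← 0.7·1.665 = 1.166

1 1.702 4.908 18.004
2 1.387 2.405 32.679
3 0.971 1.178 42.951
4 0.680 0.577 50.141
5 0.476 0.283 55.175
6 0.333 0.139 58.698
final: 58.698 1.166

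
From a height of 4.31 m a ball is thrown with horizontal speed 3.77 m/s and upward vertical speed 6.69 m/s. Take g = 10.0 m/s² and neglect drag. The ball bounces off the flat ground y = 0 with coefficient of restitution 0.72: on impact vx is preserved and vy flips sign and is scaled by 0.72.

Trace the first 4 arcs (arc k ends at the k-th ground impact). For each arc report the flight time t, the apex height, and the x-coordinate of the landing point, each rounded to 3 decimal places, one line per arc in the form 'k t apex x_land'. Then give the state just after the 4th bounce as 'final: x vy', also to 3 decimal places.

Arc 1: start y=4.310, vy=6.690 → t=1.813, apex=6.548, x_land=6.836, impact vy=-11.444
  bounce: vy ← 0.72·11.444 = 8.239
Arc 2: start y=0.000, vy=8.239 → t=1.648, apex=3.394, x_land=13.049, impact vy=-8.239
  bounce: vy ← 0.72·8.239 = 5.932
Arc 3: start y=0.000, vy=5.932 → t=1.186, apex=1.760, x_land=17.522, impact vy=-5.932
  bounce: vy ← 0.72·5.932 = 4.271
Arc 4: start y=0.000, vy=4.271 → t=0.854, apex=0.912, x_land=20.742, impact vy=-4.271
  bounce: vy ← 0.72·4.271 = 3.075

1 1.813 6.548 6.836
2 1.648 3.394 13.049
3 1.186 1.760 17.522
4 0.854 0.912 20.742
final: 20.742 3.075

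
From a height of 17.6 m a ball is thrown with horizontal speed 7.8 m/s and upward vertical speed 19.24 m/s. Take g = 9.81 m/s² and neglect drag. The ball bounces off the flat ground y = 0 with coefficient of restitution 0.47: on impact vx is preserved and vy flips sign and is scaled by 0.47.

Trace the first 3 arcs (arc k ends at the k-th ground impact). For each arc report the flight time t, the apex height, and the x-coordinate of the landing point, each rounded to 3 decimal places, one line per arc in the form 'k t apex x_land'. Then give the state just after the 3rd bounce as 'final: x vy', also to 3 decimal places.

1 4.688 36.467 36.566
2 2.563 8.056 56.558
3 1.205 1.779 65.954
final: 65.954 2.777

Arc 1: start y=17.600, vy=19.240 → t=4.688, apex=36.467, x_land=36.566, impact vy=-26.749
  bounce: vy ← 0.47·26.749 = 12.572
Arc 2: start y=0.000, vy=12.572 → t=2.563, apex=8.056, x_land=56.558, impact vy=-12.572
  bounce: vy ← 0.47·12.572 = 5.909
Arc 3: start y=0.000, vy=5.909 → t=1.205, apex=1.779, x_land=65.954, impact vy=-5.909
  bounce: vy ← 0.47·5.909 = 2.777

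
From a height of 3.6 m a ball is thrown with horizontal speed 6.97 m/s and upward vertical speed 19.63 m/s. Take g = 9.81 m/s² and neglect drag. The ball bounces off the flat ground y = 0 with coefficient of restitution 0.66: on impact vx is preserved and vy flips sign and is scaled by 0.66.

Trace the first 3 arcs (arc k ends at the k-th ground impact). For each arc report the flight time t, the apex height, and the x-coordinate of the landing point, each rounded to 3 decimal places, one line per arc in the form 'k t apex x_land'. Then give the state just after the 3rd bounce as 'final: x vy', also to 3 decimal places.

Arc 1: start y=3.600, vy=19.630 → t=4.178, apex=23.240, x_land=29.119, impact vy=-21.353
  bounce: vy ← 0.66·21.353 = 14.093
Arc 2: start y=0.000, vy=14.093 → t=2.873, apex=10.123, x_land=49.145, impact vy=-14.093
  bounce: vy ← 0.66·14.093 = 9.302
Arc 3: start y=0.000, vy=9.302 → t=1.896, apex=4.410, x_land=62.363, impact vy=-9.302
  bounce: vy ← 0.66·9.302 = 6.139

1 4.178 23.240 29.119
2 2.873 10.123 49.145
3 1.896 4.410 62.363
final: 62.363 6.139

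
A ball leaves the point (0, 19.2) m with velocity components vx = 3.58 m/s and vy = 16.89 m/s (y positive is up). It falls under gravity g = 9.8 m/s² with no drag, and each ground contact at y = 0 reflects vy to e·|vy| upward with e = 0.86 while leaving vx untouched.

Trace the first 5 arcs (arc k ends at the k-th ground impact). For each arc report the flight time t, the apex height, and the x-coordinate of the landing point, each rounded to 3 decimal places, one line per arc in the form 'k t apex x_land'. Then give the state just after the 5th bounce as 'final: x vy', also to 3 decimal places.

1 4.348 33.755 15.566
2 4.514 24.965 31.728
3 3.882 18.464 45.627
4 3.339 13.656 57.580
5 2.871 10.100 67.859
final: 67.859 12.100

Arc 1: start y=19.200, vy=16.890 → t=4.348, apex=33.755, x_land=15.566, impact vy=-25.721
  bounce: vy ← 0.86·25.721 = 22.120
Arc 2: start y=0.000, vy=22.120 → t=4.514, apex=24.965, x_land=31.728, impact vy=-22.120
  bounce: vy ← 0.86·22.120 = 19.024
Arc 3: start y=0.000, vy=19.024 → t=3.882, apex=18.464, x_land=45.627, impact vy=-19.024
  bounce: vy ← 0.86·19.024 = 16.360
Arc 4: start y=0.000, vy=16.360 → t=3.339, apex=13.656, x_land=57.580, impact vy=-16.360
  bounce: vy ← 0.86·16.360 = 14.070
Arc 5: start y=0.000, vy=14.070 → t=2.871, apex=10.100, x_land=67.859, impact vy=-14.070
  bounce: vy ← 0.86·14.070 = 12.100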